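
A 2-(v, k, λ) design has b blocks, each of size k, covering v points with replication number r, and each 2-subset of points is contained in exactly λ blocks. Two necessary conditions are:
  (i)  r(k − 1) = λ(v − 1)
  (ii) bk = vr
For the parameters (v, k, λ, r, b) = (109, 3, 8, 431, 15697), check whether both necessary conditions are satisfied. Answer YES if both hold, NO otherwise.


Condition (i): r(k − 1) = 431·2 = 862; λ(v − 1) = 8·108 = 864. Match? NO.
Condition (ii): bk = 15697·3 = 47091; vr = 109·431 = 46979. Match? NO.
Both conditions hold? NO.

NO


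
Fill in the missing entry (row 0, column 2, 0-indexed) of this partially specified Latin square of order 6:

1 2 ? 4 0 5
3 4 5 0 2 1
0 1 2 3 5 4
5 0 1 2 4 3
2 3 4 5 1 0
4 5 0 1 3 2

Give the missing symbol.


Row 0 contains symbols [0, 1, 2, 4, 5] — missing [3].
Column 2 contains symbols [0, 1, 2, 4, 5] — missing [3].
The missing symbol must appear in both missing sets; intersection = [3].
Therefore the hidden value is 3.

Missing value = 3.


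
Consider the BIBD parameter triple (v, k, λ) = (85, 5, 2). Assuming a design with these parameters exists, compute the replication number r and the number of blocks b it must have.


Any 2-(v, k, λ) BIBD satisfies two necessary conditions:
  (i)  Each point sits in r blocks, and counting incidences through any fixed point gives r(k − 1) = λ(v − 1), so r = λ(v − 1)/(k − 1).
  (ii) Total incidences bk = vr, so b = vr/k.
Step 1: r = λ(v − 1)/(k − 1) = 2·(85 − 1)/(5 − 1) = 2·84/4 = 168/4 = 42.
Step 2: b = vr/k = 85·42/5 = 3570/5 = 714.
Check integrality: r = 42 ∈ Z ✓, b = 714 ∈ Z ✓.
(These identities are necessary conditions: they determine r and b for any design with these parameters, but do not by themselves prove that one exists.)

r = 42, b = 714.


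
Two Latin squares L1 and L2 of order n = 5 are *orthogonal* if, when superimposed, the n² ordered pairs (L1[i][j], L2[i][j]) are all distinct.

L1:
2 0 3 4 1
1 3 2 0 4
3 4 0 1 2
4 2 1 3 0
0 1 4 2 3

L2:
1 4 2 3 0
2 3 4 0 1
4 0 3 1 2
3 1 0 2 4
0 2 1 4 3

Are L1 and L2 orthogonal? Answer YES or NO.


Form the n² = 25 superimposed pairs (L1[i][j], L2[i][j]), row by row (rows and columns indexed from 0):
row 0: (2,1) (0,4) (3,2) (4,3) (1,0)
row 1: (1,2) (3,3) (2,4) (0,0) (4,1)
row 2: (3,4) (4,0) (0,3) (1,1) (2,2)
row 3: (4,3) (2,1) (1,0) (3,2) (0,4)
row 4: (0,0) (1,2) (4,1) (2,4) (3,3)
Orthogonality requires all 25 pairs distinct.
But the pair (4,3) repeats: cell (0,3) has L1 = 4, L2 = 3, and cell (3,0) has L1 = 4, L2 = 3.
A repeated pair means some other pair never occurs (only 15 distinct pairs out of 25), so the squares are not orthogonal.
Conclusion: NO.

NO


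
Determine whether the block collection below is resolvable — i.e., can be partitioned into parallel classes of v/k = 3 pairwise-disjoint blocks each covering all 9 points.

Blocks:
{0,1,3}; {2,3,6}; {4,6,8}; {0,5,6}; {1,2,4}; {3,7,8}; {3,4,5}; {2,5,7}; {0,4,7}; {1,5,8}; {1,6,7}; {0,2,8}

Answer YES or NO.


v = 9, block size k = 3, number of blocks = 12.
For resolvability, blocks must partition into parallel classes of size v/k = 3.
Total blocks must therefore be a multiple of 3: 12 = 3·4 + 0 ⇒ divisible ✓.
Greedy packing gives 4 candidate class(es). Each should be a full parallel class (size 3, covers all 9 points).
  Class 1 (3 blocks): {0,1,3}; {4,6,8}; {2,5,7}. Points covered: [0, 1, 2, 3, 4, 5, 6, 7, 8].
  Class 2 (3 blocks): {2,3,6}; {0,4,7}; {1,5,8}. Points covered: [0, 1, 2, 3, 4, 5, 6, 7, 8].
  Class 3 (3 blocks): {0,5,6}; {1,2,4}; {3,7,8}. Points covered: [0, 1, 2, 3, 4, 5, 6, 7, 8].
  Class 4 (3 blocks): {3,4,5}; {1,6,7}; {0,2,8}. Points covered: [0, 1, 2, 3, 4, 5, 6, 7, 8].
All classes full (size 3)? YES. All classes cover every point? YES.
Resolvable? YES.

YES


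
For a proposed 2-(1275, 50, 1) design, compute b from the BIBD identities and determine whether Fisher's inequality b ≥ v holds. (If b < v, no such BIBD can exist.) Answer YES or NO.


b = λv(v − 1)/(k(k − 1)) = 1·1275·1274/(50·49) = 1624350/2450 = 663.
Compare with v = 1275: b < v, so Fisher's inequality fails.

NO


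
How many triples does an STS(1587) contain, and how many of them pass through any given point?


An STS(v) is a 2-(v, 3, 1) BIBD: block size k = 3, λ = 1.
Replication: r(k − 1) = λ(v − 1) ⇒ r·2 = 1587 − 1 = 1586 ⇒ r = 793.
Block count: bk = vr ⇒ b·3 = 1587·793 = 1258491 ⇒ b = 419497.

r = 793, b = 419497.


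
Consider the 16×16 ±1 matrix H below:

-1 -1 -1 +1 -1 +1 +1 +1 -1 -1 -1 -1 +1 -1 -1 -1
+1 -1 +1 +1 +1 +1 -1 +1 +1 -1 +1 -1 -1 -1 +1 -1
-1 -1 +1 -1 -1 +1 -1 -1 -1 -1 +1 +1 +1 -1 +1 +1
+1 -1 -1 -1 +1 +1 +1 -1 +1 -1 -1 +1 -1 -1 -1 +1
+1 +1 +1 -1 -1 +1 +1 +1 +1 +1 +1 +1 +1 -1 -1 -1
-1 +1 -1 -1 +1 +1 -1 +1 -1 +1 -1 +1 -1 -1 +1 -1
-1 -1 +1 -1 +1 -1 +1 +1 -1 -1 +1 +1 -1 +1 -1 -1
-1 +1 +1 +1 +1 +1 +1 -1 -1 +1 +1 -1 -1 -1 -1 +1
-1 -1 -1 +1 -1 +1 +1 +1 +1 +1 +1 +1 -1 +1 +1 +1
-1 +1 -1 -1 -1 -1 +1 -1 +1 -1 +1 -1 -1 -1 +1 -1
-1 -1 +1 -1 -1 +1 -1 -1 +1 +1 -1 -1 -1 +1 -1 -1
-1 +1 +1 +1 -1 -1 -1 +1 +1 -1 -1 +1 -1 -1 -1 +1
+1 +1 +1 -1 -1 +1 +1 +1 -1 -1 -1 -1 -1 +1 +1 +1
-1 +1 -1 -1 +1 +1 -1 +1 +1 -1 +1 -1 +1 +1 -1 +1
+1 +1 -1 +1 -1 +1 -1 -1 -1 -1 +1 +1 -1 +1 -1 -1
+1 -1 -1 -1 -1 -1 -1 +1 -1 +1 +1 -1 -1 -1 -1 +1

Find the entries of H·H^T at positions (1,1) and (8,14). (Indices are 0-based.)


Row 1 of H: [1, -1, 1, 1, 1, 1, -1, 1, 1, -1, 1, -1, -1, -1, 1, -1].
Row 8 of H: [-1, -1, -1, 1, -1, 1, 1, 1, 1, 1, 1, 1, -1, 1, 1, 1].
Row 14 of H: [1, 1, -1, 1, -1, 1, -1, -1, -1, -1, 1, 1, -1, 1, -1, -1].
(H·H^T)[1][1] = Σ_j H[1][j]·H[1][j] = (1)² + (-1)² + (1)² + (1)² + (1)² + (1)² + (-1)² + (1)² + (1)² + (-1)² + (1)² + (-1)² + (-1)² + (-1)² + (1)² + (-1)² = 1 + 1 + 1 + 1 + 1 + 1 + 1 + 1 + 1 + 1 + 1 + 1 + 1 + 1 + 1 + 1 = 16.
(H·H^T)[8][14] = Σ_j H[8][j]·H[14][j] = (-1)·(1) + (-1)·(1) + (-1)·(-1) + (1)·(1) + (-1)·(-1) + (1)·(1) + (1)·(-1) + (1)·(-1) + (1)·(-1) + (1)·(-1) + (1)·(1) + (1)·(1) + (-1)·(-1) + (1)·(1) + (1)·(-1) + (1)·(-1) = -1 + -1 + 1 + 1 + 1 + 1 + -1 + -1 + -1 + -1 + 1 + 1 + 1 + 1 + -1 + -1 = 0.
So rows 8 and 14 are orthogonal; the diagonal entry equals n = 16.

(1,1) entry = 16; (8,14) entry = 0.


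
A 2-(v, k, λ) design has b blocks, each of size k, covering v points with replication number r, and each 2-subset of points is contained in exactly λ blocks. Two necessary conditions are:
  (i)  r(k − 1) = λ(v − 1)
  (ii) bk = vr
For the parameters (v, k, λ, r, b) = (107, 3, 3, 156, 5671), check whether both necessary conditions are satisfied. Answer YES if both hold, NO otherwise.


Condition (i): r(k − 1) = 156·2 = 312; λ(v − 1) = 3·106 = 318. Match? NO.
Condition (ii): bk = 5671·3 = 17013; vr = 107·156 = 16692. Match? NO.
Both conditions hold? NO.

NO


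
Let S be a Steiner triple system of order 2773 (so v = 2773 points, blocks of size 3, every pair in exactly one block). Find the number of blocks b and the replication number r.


An STS(v) is a 2-(v, 3, 1) BIBD: block size k = 3, λ = 1.
Replication: r(k − 1) = λ(v − 1) ⇒ r·2 = 2773 − 1 = 2772 ⇒ r = 1386.
Block count: b = v(v − 1)/6 = 2773·2772/6 = 7686756/6 = 1281126.
(Check via bk = vr: 1281126·3 = 3843378 = 2773·1386 = 3843378 ✓.)

r = 1386, b = 1281126.


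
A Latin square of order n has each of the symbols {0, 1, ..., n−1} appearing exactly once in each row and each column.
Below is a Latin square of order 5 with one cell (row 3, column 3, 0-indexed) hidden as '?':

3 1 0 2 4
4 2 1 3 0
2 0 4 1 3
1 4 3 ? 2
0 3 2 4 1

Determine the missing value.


Row 3 contains symbols [1, 2, 3, 4] — missing [0].
Column 3 contains symbols [1, 2, 3, 4] — missing [0].
The missing symbol must appear in both missing sets; intersection = [0].
Therefore the hidden value is 0.

Missing value = 0.


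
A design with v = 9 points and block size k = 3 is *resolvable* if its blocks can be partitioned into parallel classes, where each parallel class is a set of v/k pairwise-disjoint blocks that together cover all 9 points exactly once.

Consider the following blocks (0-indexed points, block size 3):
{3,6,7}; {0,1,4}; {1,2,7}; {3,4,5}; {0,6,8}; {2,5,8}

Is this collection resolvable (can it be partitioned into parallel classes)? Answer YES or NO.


v = 9, block size k = 3, number of blocks = 6.
For resolvability, blocks must partition into parallel classes of size v/k = 3.
Total blocks must therefore be a multiple of 3: 6 = 3·2 + 0 ⇒ divisible ✓.
Greedy packing gives 2 candidate class(es). Each should be a full parallel class (size 3, covers all 9 points).
  Class 1 (3 blocks): {3,6,7}; {0,1,4}; {2,5,8}. Points covered: [0, 1, 2, 3, 4, 5, 6, 7, 8].
  Class 2 (3 blocks): {1,2,7}; {3,4,5}; {0,6,8}. Points covered: [0, 1, 2, 3, 4, 5, 6, 7, 8].
All classes full (size 3)? YES. All classes cover every point? YES.
Resolvable? YES.

YES


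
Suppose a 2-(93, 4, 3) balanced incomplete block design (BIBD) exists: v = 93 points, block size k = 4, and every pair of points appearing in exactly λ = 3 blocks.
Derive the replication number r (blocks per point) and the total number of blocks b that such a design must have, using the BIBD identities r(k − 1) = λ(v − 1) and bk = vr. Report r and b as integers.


Any 2-(v, k, λ) BIBD satisfies two necessary conditions:
  (i)  Each point sits in r blocks, and counting incidences through any fixed point gives r(k − 1) = λ(v − 1), so r = λ(v − 1)/(k − 1).
  (ii) Total incidences bk = vr, so b = vr/k.
Step 1: r = λ(v − 1)/(k − 1) = 3·(93 − 1)/(4 − 1) = 3·92/3 = 276/3 = 92.
Step 2: b = vr/k = 93·92/4 = 8556/4 = 2139.
Check integrality: r = 92 ∈ Z ✓, b = 2139 ∈ Z ✓.
(These identities are necessary conditions: they determine r and b for any design with these parameters, but do not by themselves prove that one exists.)

r = 92, b = 2139.


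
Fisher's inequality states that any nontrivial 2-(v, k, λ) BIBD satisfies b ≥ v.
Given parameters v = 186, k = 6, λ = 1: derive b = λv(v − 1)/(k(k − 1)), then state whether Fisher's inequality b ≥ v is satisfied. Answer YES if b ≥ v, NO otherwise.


r = λ(v − 1)/(k − 1) = 1·185/5 = 37.
b = vr/k = 186·37/6 = 1147.
Fisher's inequality: b ≥ v ⇔ 1147 ≥ 186? YES.

YES


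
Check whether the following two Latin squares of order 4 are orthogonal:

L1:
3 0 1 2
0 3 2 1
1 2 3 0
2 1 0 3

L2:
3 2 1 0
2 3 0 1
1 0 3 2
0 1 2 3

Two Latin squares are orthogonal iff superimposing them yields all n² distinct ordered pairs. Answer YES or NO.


Form the n² = 16 superimposed pairs (L1[i][j], L2[i][j]), row by row (rows and columns indexed from 0):
row 0: (3,3) (0,2) (1,1) (2,0)
row 1: (0,2) (3,3) (2,0) (1,1)
row 2: (1,1) (2,0) (3,3) (0,2)
row 3: (2,0) (1,1) (0,2) (3,3)
Orthogonality requires all 16 pairs distinct.
But the pair (0,2) repeats: cell (0,1) has L1 = 0, L2 = 2, and cell (1,0) has L1 = 0, L2 = 2.
A repeated pair means some other pair never occurs (only 4 distinct pairs out of 16), so the squares are not orthogonal.
Conclusion: NO.

NO


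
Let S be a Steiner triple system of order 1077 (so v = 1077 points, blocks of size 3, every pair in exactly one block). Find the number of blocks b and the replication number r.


An STS(v) is a 2-(v, 3, 1) BIBD: block size k = 3, λ = 1.
Replication: r(k − 1) = λ(v − 1) ⇒ r·2 = 1077 − 1 = 1076 ⇒ r = 538.
Block count: b = v(v − 1)/6 = 1077·1076/6 = 1158852/6 = 193142.
(Check via bk = vr: 193142·3 = 579426 = 1077·538 = 579426 ✓.)

r = 538, b = 193142.


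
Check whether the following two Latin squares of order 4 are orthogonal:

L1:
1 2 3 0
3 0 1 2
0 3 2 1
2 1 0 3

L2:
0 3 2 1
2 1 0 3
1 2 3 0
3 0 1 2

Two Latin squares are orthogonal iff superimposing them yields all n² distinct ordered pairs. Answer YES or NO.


Form the n² = 16 superimposed pairs (L1[i][j], L2[i][j]), row by row (rows and columns indexed from 0):
row 0: (1,0) (2,3) (3,2) (0,1)
row 1: (3,2) (0,1) (1,0) (2,3)
row 2: (0,1) (3,2) (2,3) (1,0)
row 3: (2,3) (1,0) (0,1) (3,2)
Orthogonality requires all 16 pairs distinct.
But the pair (3,2) repeats: cell (0,2) has L1 = 3, L2 = 2, and cell (1,0) has L1 = 3, L2 = 2.
A repeated pair means some other pair never occurs (only 4 distinct pairs out of 16), so the squares are not orthogonal.
Conclusion: NO.

NO


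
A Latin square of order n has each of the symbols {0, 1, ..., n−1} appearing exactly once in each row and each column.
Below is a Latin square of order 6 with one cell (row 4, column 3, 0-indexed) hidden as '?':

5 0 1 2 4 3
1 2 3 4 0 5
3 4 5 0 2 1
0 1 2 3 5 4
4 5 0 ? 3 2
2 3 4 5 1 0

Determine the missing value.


Row 4 contains symbols [0, 2, 3, 4, 5] — missing [1].
Column 3 contains symbols [0, 2, 3, 4, 5] — missing [1].
The missing symbol must appear in both missing sets; intersection = [1].
Therefore the hidden value is 1.

Missing value = 1.


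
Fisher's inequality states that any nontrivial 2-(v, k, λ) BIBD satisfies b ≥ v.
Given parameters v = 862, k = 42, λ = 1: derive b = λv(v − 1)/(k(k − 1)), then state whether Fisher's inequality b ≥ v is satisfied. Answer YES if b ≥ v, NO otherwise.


r = λ(v − 1)/(k − 1) = 1·861/41 = 21.
b = vr/k = 862·21/42 = 431.
Fisher's inequality: b ≥ v ⇔ 431 ≥ 862? NO.

NO


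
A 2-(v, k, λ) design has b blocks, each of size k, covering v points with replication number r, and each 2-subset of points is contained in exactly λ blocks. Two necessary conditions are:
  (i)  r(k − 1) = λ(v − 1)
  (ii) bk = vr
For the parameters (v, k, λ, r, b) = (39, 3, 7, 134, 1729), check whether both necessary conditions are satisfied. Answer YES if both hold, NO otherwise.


Condition (i): r(k − 1) = 134·2 = 268; λ(v − 1) = 7·38 = 266. Match? NO.
Condition (ii): bk = 1729·3 = 5187; vr = 39·134 = 5226. Match? NO.
Both conditions hold? NO.

NO


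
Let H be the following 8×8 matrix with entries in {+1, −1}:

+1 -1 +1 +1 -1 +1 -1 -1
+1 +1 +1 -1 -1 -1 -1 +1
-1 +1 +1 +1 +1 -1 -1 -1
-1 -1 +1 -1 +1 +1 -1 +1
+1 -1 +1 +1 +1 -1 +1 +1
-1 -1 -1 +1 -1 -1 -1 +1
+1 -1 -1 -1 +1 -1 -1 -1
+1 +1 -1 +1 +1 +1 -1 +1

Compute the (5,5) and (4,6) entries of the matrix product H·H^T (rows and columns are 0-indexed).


Row 4 of H: [1, -1, 1, 1, 1, -1, 1, 1].
Row 5 of H: [-1, -1, -1, 1, -1, -1, -1, 1].
Row 6 of H: [1, -1, -1, -1, 1, -1, -1, -1].
(H·H^T)[5][5] = Σ_j H[5][j]·H[5][j] = (-1)² + (-1)² + (-1)² + (1)² + (-1)² + (-1)² + (-1)² + (1)² = 1 + 1 + 1 + 1 + 1 + 1 + 1 + 1 = 8.
(H·H^T)[4][6] = Σ_j H[4][j]·H[6][j] = (1)·(1) + (-1)·(-1) + (1)·(-1) + (1)·(-1) + (1)·(1) + (-1)·(-1) + (1)·(-1) + (1)·(-1) = 1 + 1 + -1 + -1 + 1 + 1 + -1 + -1 = 0.
So rows 4 and 6 are orthogonal; the diagonal entry equals n = 8.

(5,5) entry = 8; (4,6) entry = 0.


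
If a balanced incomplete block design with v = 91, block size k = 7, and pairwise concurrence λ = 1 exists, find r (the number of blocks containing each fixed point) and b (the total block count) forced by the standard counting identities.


Any 2-(v, k, λ) BIBD satisfies two necessary conditions:
  (i)  Each point sits in r blocks, and counting incidences through any fixed point gives r(k − 1) = λ(v − 1), so r = λ(v − 1)/(k − 1).
  (ii) Total incidences bk = vr, so b = vr/k.
Step 1: r = λ(v − 1)/(k − 1) = 1·(91 − 1)/(7 − 1) = 1·90/6 = 90/6 = 15.
Step 2: b = vr/k = 91·15/7 = 1365/7 = 195.
Check integrality: r = 15 ∈ Z ✓, b = 195 ∈ Z ✓.
(These identities are necessary conditions: they determine r and b for any design with these parameters, but do not by themselves prove that one exists.)

r = 15, b = 195.


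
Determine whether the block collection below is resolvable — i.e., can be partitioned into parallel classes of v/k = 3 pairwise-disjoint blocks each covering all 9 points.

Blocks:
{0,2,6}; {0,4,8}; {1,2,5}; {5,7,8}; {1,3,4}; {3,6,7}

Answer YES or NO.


v = 9, block size k = 3, number of blocks = 6.
For resolvability, blocks must partition into parallel classes of size v/k = 3.
Total blocks must therefore be a multiple of 3: 6 = 3·2 + 0 ⇒ divisible ✓.
Greedy packing gives 2 candidate class(es). Each should be a full parallel class (size 3, covers all 9 points).
  Class 1 (3 blocks): {0,2,6}; {5,7,8}; {1,3,4}. Points covered: [0, 1, 2, 3, 4, 5, 6, 7, 8].
  Class 2 (3 blocks): {0,4,8}; {1,2,5}; {3,6,7}. Points covered: [0, 1, 2, 3, 4, 5, 6, 7, 8].
All classes full (size 3)? YES. All classes cover every point? YES.
Resolvable? YES.

YES


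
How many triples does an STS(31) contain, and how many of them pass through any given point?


An STS(v) is a 2-(v, 3, 1) BIBD: block size k = 3, λ = 1.
Replication: r(k − 1) = λ(v − 1) ⇒ r·2 = 31 − 1 = 30 ⇒ r = 15.
Block count: bk = vr ⇒ b·3 = 31·15 = 465 ⇒ b = 155.

r = 15, b = 155.


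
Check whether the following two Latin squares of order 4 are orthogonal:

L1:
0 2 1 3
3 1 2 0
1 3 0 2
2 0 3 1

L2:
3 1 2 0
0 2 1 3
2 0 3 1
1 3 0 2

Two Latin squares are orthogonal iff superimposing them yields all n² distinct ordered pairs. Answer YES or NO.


Form the n² = 16 superimposed pairs (L1[i][j], L2[i][j]), row by row (rows and columns indexed from 0):
row 0: (0,3) (2,1) (1,2) (3,0)
row 1: (3,0) (1,2) (2,1) (0,3)
row 2: (1,2) (3,0) (0,3) (2,1)
row 3: (2,1) (0,3) (3,0) (1,2)
Orthogonality requires all 16 pairs distinct.
But the pair (3,0) repeats: cell (0,3) has L1 = 3, L2 = 0, and cell (1,0) has L1 = 3, L2 = 0.
A repeated pair means some other pair never occurs (only 4 distinct pairs out of 16), so the squares are not orthogonal.
Conclusion: NO.

NO


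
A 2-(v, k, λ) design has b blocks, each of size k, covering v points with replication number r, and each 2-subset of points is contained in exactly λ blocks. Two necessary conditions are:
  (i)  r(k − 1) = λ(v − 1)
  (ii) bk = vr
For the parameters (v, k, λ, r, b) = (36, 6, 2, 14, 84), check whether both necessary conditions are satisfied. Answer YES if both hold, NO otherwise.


Condition (i): r(k − 1) = 14·5 = 70; λ(v − 1) = 2·35 = 70. Match? YES.
Condition (ii): bk = 84·6 = 504; vr = 36·14 = 504. Match? YES.
Both conditions hold? YES.

YES


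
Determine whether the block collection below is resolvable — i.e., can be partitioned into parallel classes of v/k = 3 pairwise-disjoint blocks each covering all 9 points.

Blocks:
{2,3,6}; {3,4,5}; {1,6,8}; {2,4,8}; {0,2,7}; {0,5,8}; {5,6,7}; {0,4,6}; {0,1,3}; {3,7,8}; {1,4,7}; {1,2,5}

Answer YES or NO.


v = 9, block size k = 3, number of blocks = 12.
For resolvability, blocks must partition into parallel classes of size v/k = 3.
Total blocks must therefore be a multiple of 3: 12 = 3·4 + 0 ⇒ divisible ✓.
Greedy packing gives 4 candidate class(es). Each should be a full parallel class (size 3, covers all 9 points).
  Class 1 (3 blocks): {2,3,6}; {0,5,8}; {1,4,7}. Points covered: [0, 1, 2, 3, 4, 5, 6, 7, 8].
  Class 2 (3 blocks): {3,4,5}; {1,6,8}; {0,2,7}. Points covered: [0, 1, 2, 3, 4, 5, 6, 7, 8].
  Class 3 (3 blocks): {2,4,8}; {5,6,7}; {0,1,3}. Points covered: [0, 1, 2, 3, 4, 5, 6, 7, 8].
  Class 4 (3 blocks): {0,4,6}; {3,7,8}; {1,2,5}. Points covered: [0, 1, 2, 3, 4, 5, 6, 7, 8].
All classes full (size 3)? YES. All classes cover every point? YES.
Resolvable? YES.

YES


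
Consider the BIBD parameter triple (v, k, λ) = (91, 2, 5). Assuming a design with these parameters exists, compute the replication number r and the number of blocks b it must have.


Any 2-(v, k, λ) BIBD satisfies two necessary conditions:
  (i)  Each point sits in r blocks, and counting incidences through any fixed point gives r(k − 1) = λ(v − 1), so r = λ(v − 1)/(k − 1).
  (ii) Total incidences bk = vr, so b = vr/k.
Step 1: r = λ(v − 1)/(k − 1) = 5·(91 − 1)/(2 − 1) = 5·90/1 = 450/1 = 450.
Step 2: b = vr/k = 91·450/2 = 40950/2 = 20475.
Check integrality: r = 450 ∈ Z ✓, b = 20475 ∈ Z ✓.
(These identities are necessary conditions: they determine r and b for any design with these parameters, but do not by themselves prove that one exists.)

r = 450, b = 20475.


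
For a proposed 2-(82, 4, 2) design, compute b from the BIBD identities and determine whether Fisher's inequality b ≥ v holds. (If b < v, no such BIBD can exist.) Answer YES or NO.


b = λv(v − 1)/(k(k − 1)) = 2·82·81/(4·3) = 13284/12 = 1107.
Compare with v = 82: b ≥ v, so Fisher's inequality holds.

YES


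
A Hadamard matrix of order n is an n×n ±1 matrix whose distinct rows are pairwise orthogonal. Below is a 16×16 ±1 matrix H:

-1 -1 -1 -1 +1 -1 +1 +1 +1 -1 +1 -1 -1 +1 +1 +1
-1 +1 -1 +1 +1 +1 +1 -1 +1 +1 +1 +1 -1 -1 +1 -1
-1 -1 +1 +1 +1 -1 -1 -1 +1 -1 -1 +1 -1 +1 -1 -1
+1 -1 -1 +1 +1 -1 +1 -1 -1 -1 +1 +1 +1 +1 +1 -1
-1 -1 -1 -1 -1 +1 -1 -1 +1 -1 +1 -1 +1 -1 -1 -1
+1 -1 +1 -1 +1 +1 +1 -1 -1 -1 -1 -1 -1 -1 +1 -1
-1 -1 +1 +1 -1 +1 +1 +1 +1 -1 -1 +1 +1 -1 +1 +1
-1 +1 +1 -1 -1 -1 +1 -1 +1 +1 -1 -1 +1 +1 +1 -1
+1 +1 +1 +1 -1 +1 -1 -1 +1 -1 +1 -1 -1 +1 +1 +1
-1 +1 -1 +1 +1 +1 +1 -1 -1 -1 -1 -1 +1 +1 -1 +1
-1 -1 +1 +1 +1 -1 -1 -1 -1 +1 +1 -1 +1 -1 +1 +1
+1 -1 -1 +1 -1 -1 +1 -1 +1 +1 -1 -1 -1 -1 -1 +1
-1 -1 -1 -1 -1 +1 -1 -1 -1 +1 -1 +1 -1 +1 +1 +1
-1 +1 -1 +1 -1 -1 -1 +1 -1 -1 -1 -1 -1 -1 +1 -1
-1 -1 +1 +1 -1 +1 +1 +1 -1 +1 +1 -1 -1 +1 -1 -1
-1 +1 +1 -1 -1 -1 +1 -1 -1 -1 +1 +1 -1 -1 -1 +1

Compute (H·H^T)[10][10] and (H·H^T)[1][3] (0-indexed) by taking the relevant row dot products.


Row 1 of H: [-1, 1, -1, 1, 1, 1, 1, -1, 1, 1, 1, 1, -1, -1, 1, -1].
Row 3 of H: [1, -1, -1, 1, 1, -1, 1, -1, -1, -1, 1, 1, 1, 1, 1, -1].
Row 10 of H: [-1, -1, 1, 1, 1, -1, -1, -1, -1, 1, 1, -1, 1, -1, 1, 1].
(H·H^T)[10][10] = Σ_j H[10][j]·H[10][j] = (-1)² + (-1)² + (1)² + (1)² + (1)² + (-1)² + (-1)² + (-1)² + (-1)² + (1)² + (1)² + (-1)² + (1)² + (-1)² + (1)² + (1)² = 1 + 1 + 1 + 1 + 1 + 1 + 1 + 1 + 1 + 1 + 1 + 1 + 1 + 1 + 1 + 1 = 16.
(H·H^T)[1][3] = Σ_j H[1][j]·H[3][j] = (-1)·(1) + (1)·(-1) + (-1)·(-1) + (1)·(1) + (1)·(1) + (1)·(-1) + (1)·(1) + (-1)·(-1) + (1)·(-1) + (1)·(-1) + (1)·(1) + (1)·(1) + (-1)·(1) + (-1)·(1) + (1)·(1) + (-1)·(-1) = -1 + -1 + 1 + 1 + 1 + -1 + 1 + 1 + -1 + -1 + 1 + 1 + -1 + -1 + 1 + 1 = 2.
Rows 1 and 3 are not orthogonal (dot product = 2 ≠ 0), so H is not a Hadamard matrix.

(10,10) entry = 16; (1,3) entry = 2.


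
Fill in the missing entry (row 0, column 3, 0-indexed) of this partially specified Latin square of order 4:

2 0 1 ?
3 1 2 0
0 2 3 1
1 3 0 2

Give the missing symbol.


Row 0 contains symbols [0, 1, 2] — missing [3].
Column 3 contains symbols [0, 1, 2] — missing [3].
The missing symbol must appear in both missing sets; intersection = [3].
Therefore the hidden value is 3.

Missing value = 3.


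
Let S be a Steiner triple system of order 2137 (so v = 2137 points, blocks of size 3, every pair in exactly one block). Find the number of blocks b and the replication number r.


An STS(v) is a 2-(v, 3, 1) BIBD: block size k = 3, λ = 1.
Replication: r(k − 1) = λ(v − 1) ⇒ r·2 = 2137 − 1 = 2136 ⇒ r = 1068.
Block count: b = v(v − 1)/6 = 2137·2136/6 = 4564632/6 = 760772.

r = 1068, b = 760772.


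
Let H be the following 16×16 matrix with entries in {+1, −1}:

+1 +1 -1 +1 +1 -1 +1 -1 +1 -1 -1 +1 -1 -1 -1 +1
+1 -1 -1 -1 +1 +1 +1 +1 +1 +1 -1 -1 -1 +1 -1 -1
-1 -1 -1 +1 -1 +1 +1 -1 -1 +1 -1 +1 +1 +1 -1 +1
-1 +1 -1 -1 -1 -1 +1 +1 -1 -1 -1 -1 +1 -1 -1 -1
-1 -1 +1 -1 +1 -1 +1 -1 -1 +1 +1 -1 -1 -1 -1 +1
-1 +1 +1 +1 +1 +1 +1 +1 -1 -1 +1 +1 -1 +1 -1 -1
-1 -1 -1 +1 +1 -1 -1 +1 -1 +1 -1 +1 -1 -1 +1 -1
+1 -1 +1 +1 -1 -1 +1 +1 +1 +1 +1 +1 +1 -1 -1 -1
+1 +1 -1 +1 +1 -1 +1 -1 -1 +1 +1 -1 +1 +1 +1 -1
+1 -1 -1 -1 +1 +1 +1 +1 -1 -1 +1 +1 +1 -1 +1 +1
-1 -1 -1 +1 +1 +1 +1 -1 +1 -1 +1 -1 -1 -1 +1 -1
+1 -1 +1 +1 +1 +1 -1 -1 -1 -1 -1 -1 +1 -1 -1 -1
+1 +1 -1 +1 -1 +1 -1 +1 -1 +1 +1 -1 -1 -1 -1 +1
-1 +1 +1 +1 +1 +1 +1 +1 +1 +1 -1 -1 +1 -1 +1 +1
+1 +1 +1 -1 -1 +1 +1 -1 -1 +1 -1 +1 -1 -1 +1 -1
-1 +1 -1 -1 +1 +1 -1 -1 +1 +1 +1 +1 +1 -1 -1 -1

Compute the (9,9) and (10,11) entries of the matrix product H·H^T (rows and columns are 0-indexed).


Row 9 of H: [1, -1, -1, -1, 1, 1, 1, 1, -1, -1, 1, 1, 1, -1, 1, 1].
Row 10 of H: [-1, -1, -1, 1, 1, 1, 1, -1, 1, -1, 1, -1, -1, -1, 1, -1].
Row 11 of H: [1, -1, 1, 1, 1, 1, -1, -1, -1, -1, -1, -1, 1, -1, -1, -1].
(H·H^T)[9][9] = Σ_j H[9][j]·H[9][j] = (1)² + (-1)² + (-1)² + (-1)² + (1)² + (1)² + (1)² + (1)² + (-1)² + (-1)² + (1)² + (1)² + (1)² + (-1)² + (1)² + (1)² = 1 + 1 + 1 + 1 + 1 + 1 + 1 + 1 + 1 + 1 + 1 + 1 + 1 + 1 + 1 + 1 = 16.
(H·H^T)[10][11] = Σ_j H[10][j]·H[11][j] = (-1)·(1) + (-1)·(-1) + (-1)·(1) + (1)·(1) + (1)·(1) + (1)·(1) + (1)·(-1) + (-1)·(-1) + (1)·(-1) + (-1)·(-1) + (1)·(-1) + (-1)·(-1) + (-1)·(1) + (-1)·(-1) + (1)·(-1) + (-1)·(-1) = -1 + 1 + -1 + 1 + 1 + 1 + -1 + 1 + -1 + 1 + -1 + 1 + -1 + 1 + -1 + 1 = 2.
Rows 10 and 11 are not orthogonal (dot product = 2 ≠ 0), so H is not a Hadamard matrix.

(9,9) entry = 16; (10,11) entry = 2.


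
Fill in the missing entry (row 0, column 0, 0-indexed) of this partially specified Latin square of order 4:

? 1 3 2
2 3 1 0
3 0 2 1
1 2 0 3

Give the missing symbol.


Row 0 contains symbols [1, 2, 3] — missing [0].
Column 0 contains symbols [1, 2, 3] — missing [0].
The missing symbol must appear in both missing sets; intersection = [0].
Therefore the hidden value is 0.

Missing value = 0.


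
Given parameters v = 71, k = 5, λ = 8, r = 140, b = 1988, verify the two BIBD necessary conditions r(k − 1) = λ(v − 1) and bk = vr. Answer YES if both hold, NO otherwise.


Condition (i): r(k − 1) = 140·4 = 560; λ(v − 1) = 8·70 = 560. Match? YES.
Condition (ii): bk = 1988·5 = 9940; vr = 71·140 = 9940. Match? YES.
Both conditions hold? YES.

YES


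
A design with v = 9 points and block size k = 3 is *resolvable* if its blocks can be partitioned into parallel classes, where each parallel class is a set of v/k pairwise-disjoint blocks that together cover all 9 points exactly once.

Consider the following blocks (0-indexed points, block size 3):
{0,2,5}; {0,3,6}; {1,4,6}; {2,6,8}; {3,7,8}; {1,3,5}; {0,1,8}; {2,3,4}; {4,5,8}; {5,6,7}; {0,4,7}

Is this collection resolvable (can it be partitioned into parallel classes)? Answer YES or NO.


v = 9, block size k = 3, number of blocks = 11.
For resolvability, blocks must partition into parallel classes of size v/k = 3.
Total blocks must therefore be a multiple of 3: 11 = 3·3 + 2 ⇒ not divisible ✗.
Resolvable? NO.

NO


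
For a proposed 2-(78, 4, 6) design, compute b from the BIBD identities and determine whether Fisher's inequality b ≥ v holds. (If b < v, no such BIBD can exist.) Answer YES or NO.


b = λv(v − 1)/(k(k − 1)) = 6·78·77/(4·3) = 36036/12 = 3003.
Compare with v = 78: b ≥ v, so Fisher's inequality holds.

YES


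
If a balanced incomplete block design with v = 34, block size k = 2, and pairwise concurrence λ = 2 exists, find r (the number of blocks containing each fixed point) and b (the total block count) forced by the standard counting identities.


Any 2-(v, k, λ) BIBD satisfies two necessary conditions:
  (i)  Each point sits in r blocks, and counting incidences through any fixed point gives r(k − 1) = λ(v − 1), so r = λ(v − 1)/(k − 1).
  (ii) Total incidences bk = vr, so b = vr/k.
Step 1: r = λ(v − 1)/(k − 1) = 2·(34 − 1)/(2 − 1) = 2·33/1 = 66/1 = 66.
Step 2: b = vr/k = 34·66/2 = 2244/2 = 1122.
Check integrality: r = 66 ∈ Z ✓, b = 1122 ∈ Z ✓.
(These identities are necessary conditions: they determine r and b for any design with these parameters, but do not by themselves prove that one exists.)

r = 66, b = 1122.


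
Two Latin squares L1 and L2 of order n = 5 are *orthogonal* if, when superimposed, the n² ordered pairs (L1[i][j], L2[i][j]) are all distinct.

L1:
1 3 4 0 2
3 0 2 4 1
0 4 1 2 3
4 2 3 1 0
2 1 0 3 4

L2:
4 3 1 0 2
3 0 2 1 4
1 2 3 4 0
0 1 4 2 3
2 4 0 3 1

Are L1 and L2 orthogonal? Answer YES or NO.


Form the n² = 25 superimposed pairs (L1[i][j], L2[i][j]), row by row (rows and columns indexed from 0):
row 0: (1,4) (3,3) (4,1) (0,0) (2,2)
row 1: (3,3) (0,0) (2,2) (4,1) (1,4)
row 2: (0,1) (4,2) (1,3) (2,4) (3,0)
row 3: (4,0) (2,1) (3,4) (1,2) (0,3)
row 4: (2,2) (1,4) (0,0) (3,3) (4,1)
Orthogonality requires all 25 pairs distinct.
But the pair (3,3) repeats: cell (0,1) has L1 = 3, L2 = 3, and cell (1,0) has L1 = 3, L2 = 3.
A repeated pair means some other pair never occurs (only 15 distinct pairs out of 25), so the squares are not orthogonal.
Conclusion: NO.

NO


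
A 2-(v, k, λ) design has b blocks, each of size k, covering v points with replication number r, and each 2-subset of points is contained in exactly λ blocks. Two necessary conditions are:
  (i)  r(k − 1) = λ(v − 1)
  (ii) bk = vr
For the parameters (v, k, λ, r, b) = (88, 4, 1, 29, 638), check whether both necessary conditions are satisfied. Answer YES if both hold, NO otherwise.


Condition (i): r(k − 1) = 29·3 = 87; λ(v − 1) = 1·87 = 87. Match? YES.
Condition (ii): bk = 638·4 = 2552; vr = 88·29 = 2552. Match? YES.
Both conditions hold? YES.

YES


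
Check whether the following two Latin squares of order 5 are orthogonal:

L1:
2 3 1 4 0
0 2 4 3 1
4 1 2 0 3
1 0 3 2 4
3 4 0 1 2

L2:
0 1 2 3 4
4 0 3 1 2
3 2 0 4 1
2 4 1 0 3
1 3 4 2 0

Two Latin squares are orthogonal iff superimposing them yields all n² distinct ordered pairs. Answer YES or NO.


Form the n² = 25 superimposed pairs (L1[i][j], L2[i][j]), row by row (rows and columns indexed from 0):
row 0: (2,0) (3,1) (1,2) (4,3) (0,4)
row 1: (0,4) (2,0) (4,3) (3,1) (1,2)
row 2: (4,3) (1,2) (2,0) (0,4) (3,1)
row 3: (1,2) (0,4) (3,1) (2,0) (4,3)
row 4: (3,1) (4,3) (0,4) (1,2) (2,0)
Orthogonality requires all 25 pairs distinct.
But the pair (0,4) repeats: cell (0,4) has L1 = 0, L2 = 4, and cell (1,0) has L1 = 0, L2 = 4.
A repeated pair means some other pair never occurs (only 5 distinct pairs out of 25), so the squares are not orthogonal.
Conclusion: NO.

NO


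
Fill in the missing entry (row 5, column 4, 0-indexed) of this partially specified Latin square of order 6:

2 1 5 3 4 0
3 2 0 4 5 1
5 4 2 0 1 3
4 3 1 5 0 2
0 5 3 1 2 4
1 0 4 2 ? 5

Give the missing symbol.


Row 5 contains symbols [0, 1, 2, 4, 5] — missing [3].
Column 4 contains symbols [0, 1, 2, 4, 5] — missing [3].
The missing symbol must appear in both missing sets; intersection = [3].
Therefore the hidden value is 3.

Missing value = 3.


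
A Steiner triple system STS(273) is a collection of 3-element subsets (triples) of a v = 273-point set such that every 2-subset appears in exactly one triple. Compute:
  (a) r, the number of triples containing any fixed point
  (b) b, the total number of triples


An STS(v) is a 2-(v, 3, 1) BIBD: block size k = 3, λ = 1.
Replication: r(k − 1) = λ(v − 1) ⇒ r·2 = 273 − 1 = 272 ⇒ r = 136.
Block count: b = v(v − 1)/6 = 273·272/6 = 74256/6 = 12376.
(Check via bk = vr: 12376·3 = 37128 = 273·136 = 37128 ✓.)

r = 136, b = 12376.


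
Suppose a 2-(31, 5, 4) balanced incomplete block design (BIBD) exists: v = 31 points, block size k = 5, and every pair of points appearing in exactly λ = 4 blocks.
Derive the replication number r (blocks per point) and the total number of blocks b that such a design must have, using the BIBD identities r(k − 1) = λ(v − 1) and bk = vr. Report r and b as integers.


Any 2-(v, k, λ) BIBD satisfies two necessary conditions:
  (i)  Each point sits in r blocks, and counting incidences through any fixed point gives r(k − 1) = λ(v − 1), so r = λ(v − 1)/(k − 1).
  (ii) Total incidences bk = vr, so b = vr/k.
Step 1: r = λ(v − 1)/(k − 1) = 4·(31 − 1)/(5 − 1) = 4·30/4 = 120/4 = 30.
Step 2: b = vr/k = 31·30/5 = 930/5 = 186.
Check integrality: r = 30 ∈ Z ✓, b = 186 ∈ Z ✓.
(These identities are necessary conditions: they determine r and b for any design with these parameters, but do not by themselves prove that one exists.)

r = 30, b = 186.


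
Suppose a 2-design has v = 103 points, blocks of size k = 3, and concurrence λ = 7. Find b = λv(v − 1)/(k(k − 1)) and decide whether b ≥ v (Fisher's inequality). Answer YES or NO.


b = λv(v − 1)/(k(k − 1)) = 7·103·102/(3·2) = 73542/6 = 12257.
Compare with v = 103: b ≥ v, so Fisher's inequality holds.

YES


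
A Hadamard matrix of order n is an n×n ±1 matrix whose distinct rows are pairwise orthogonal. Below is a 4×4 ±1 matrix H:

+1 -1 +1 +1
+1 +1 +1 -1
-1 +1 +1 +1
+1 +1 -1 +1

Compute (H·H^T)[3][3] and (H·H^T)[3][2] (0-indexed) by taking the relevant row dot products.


Row 2 of H: [-1, 1, 1, 1].
Row 3 of H: [1, 1, -1, 1].
(H·H^T)[3][3] = Σ_j H[3][j]·H[3][j] = (1)² + (1)² + (-1)² + (1)² = 1 + 1 + 1 + 1 = 4.
(H·H^T)[3][2] = Σ_j H[3][j]·H[2][j] = (1)·(-1) + (1)·(1) + (-1)·(1) + (1)·(1) = -1 + 1 + -1 + 1 = 0.
So rows 3 and 2 are orthogonal; the diagonal entry equals n = 4.

(3,3) entry = 4; (3,2) entry = 0.


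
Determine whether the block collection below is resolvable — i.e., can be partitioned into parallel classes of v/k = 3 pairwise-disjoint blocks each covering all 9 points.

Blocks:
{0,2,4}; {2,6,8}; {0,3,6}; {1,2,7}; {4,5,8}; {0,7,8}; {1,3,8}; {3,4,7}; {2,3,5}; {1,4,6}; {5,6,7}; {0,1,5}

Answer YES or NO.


v = 9, block size k = 3, number of blocks = 12.
For resolvability, blocks must partition into parallel classes of size v/k = 3.
Total blocks must therefore be a multiple of 3: 12 = 3·4 + 0 ⇒ divisible ✓.
Greedy packing gives 4 candidate class(es). Each should be a full parallel class (size 3, covers all 9 points).
  Class 1 (3 blocks): {0,2,4}; {1,3,8}; {5,6,7}. Points covered: [0, 1, 2, 3, 4, 5, 6, 7, 8].
  Class 2 (3 blocks): {2,6,8}; {3,4,7}; {0,1,5}. Points covered: [0, 1, 2, 3, 4, 5, 6, 7, 8].
  Class 3 (3 blocks): {0,3,6}; {1,2,7}; {4,5,8}. Points covered: [0, 1, 2, 3, 4, 5, 6, 7, 8].
  Class 4 (3 blocks): {0,7,8}; {2,3,5}; {1,4,6}. Points covered: [0, 1, 2, 3, 4, 5, 6, 7, 8].
All classes full (size 3)? YES. All classes cover every point? YES.
Resolvable? YES.

YES


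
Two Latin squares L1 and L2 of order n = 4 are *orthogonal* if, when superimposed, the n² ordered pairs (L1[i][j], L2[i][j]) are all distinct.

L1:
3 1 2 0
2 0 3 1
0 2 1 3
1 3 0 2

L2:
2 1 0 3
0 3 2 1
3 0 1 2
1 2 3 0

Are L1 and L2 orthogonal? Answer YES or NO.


Form the n² = 16 superimposed pairs (L1[i][j], L2[i][j]), row by row (rows and columns indexed from 0):
row 0: (3,2) (1,1) (2,0) (0,3)
row 1: (2,0) (0,3) (3,2) (1,1)
row 2: (0,3) (2,0) (1,1) (3,2)
row 3: (1,1) (3,2) (0,3) (2,0)
Orthogonality requires all 16 pairs distinct.
But the pair (2,0) repeats: cell (0,2) has L1 = 2, L2 = 0, and cell (1,0) has L1 = 2, L2 = 0.
A repeated pair means some other pair never occurs (only 4 distinct pairs out of 16), so the squares are not orthogonal.
Conclusion: NO.

NO


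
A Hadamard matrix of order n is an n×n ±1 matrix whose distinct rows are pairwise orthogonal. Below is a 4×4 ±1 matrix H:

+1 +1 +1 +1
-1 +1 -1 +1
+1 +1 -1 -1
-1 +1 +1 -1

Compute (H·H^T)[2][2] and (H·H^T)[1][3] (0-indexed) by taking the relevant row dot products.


Row 1 of H: [-1, 1, -1, 1].
Row 2 of H: [1, 1, -1, -1].
Row 3 of H: [-1, 1, 1, -1].
(H·H^T)[2][2] = Σ_j H[2][j]·H[2][j] = (1)² + (1)² + (-1)² + (-1)² = 1 + 1 + 1 + 1 = 4.
(H·H^T)[1][3] = Σ_j H[1][j]·H[3][j] = (-1)·(-1) + (1)·(1) + (-1)·(1) + (1)·(-1) = 1 + 1 + -1 + -1 = 0.
So rows 1 and 3 are orthogonal; the diagonal entry equals n = 4.

(2,2) entry = 4; (1,3) entry = 0.


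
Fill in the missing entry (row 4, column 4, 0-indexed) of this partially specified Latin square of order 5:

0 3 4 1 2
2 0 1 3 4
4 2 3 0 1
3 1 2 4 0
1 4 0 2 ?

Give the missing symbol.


Row 4 contains symbols [0, 1, 2, 4] — missing [3].
Column 4 contains symbols [0, 1, 2, 4] — missing [3].
The missing symbol must appear in both missing sets; intersection = [3].
Therefore the hidden value is 3.

Missing value = 3.


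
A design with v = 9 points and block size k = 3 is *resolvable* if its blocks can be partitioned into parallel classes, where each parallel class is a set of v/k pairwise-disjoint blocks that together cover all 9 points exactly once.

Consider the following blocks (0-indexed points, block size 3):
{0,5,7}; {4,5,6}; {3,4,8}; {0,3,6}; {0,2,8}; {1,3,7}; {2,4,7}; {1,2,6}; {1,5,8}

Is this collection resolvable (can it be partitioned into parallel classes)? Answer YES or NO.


v = 9, block size k = 3, number of blocks = 9.
For resolvability, blocks must partition into parallel classes of size v/k = 3.
Total blocks must therefore be a multiple of 3: 9 = 3·3 + 0 ⇒ divisible ✓.
Greedy packing gives 3 candidate class(es). Each should be a full parallel class (size 3, covers all 9 points).
  Class 1 (3 blocks): {0,5,7}; {3,4,8}; {1,2,6}. Points covered: [0, 1, 2, 3, 4, 5, 6, 7, 8].
  Class 2 (3 blocks): {4,5,6}; {0,2,8}; {1,3,7}. Points covered: [0, 1, 2, 3, 4, 5, 6, 7, 8].
  Class 3 (3 blocks): {0,3,6}; {2,4,7}; {1,5,8}. Points covered: [0, 1, 2, 3, 4, 5, 6, 7, 8].
All classes full (size 3)? YES. All classes cover every point? YES.
Resolvable? YES.

YES


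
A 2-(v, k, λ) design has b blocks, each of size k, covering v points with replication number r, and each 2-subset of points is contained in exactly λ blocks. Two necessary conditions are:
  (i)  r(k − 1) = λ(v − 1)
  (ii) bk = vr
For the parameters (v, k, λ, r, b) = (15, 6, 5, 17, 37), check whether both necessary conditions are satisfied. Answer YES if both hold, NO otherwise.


Condition (i): r(k − 1) = 17·5 = 85; λ(v − 1) = 5·14 = 70. Match? NO.
Condition (ii): bk = 37·6 = 222; vr = 15·17 = 255. Match? NO.
Both conditions hold? NO.

NO


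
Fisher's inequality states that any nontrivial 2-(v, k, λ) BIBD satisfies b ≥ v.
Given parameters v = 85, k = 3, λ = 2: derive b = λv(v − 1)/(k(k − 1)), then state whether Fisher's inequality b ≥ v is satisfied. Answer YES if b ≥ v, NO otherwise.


b = λv(v − 1)/(k(k − 1)) = 2·85·84/(3·2) = 14280/6 = 2380.
Compare with v = 85: b ≥ v, so Fisher's inequality holds.

YES


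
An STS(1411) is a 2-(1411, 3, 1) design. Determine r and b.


An STS(v) is a 2-(v, 3, 1) BIBD: block size k = 3, λ = 1.
Replication: r(k − 1) = λ(v − 1) ⇒ r·2 = 1411 − 1 = 1410 ⇒ r = 705.
Block count: b = v(v − 1)/6 = 1411·1410/6 = 1989510/6 = 331585.

r = 705, b = 331585.


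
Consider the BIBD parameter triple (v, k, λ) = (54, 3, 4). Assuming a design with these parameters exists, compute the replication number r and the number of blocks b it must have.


Any 2-(v, k, λ) BIBD satisfies two necessary conditions:
  (i)  Each point sits in r blocks, and counting incidences through any fixed point gives r(k − 1) = λ(v − 1), so r = λ(v − 1)/(k − 1).
  (ii) Total incidences bk = vr, so b = vr/k.
Step 1: r = λ(v − 1)/(k − 1) = 4·(54 − 1)/(3 − 1) = 4·53/2 = 212/2 = 106.
Step 2: b = vr/k = 54·106/3 = 5724/3 = 1908.
Check integrality: r = 106 ∈ Z ✓, b = 1908 ∈ Z ✓.
(These identities are necessary conditions: they determine r and b for any design with these parameters, but do not by themselves prove that one exists.)

r = 106, b = 1908.


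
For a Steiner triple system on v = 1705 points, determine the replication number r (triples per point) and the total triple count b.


An STS(v) is a 2-(v, 3, 1) BIBD: block size k = 3, λ = 1.
Replication: r(k − 1) = λ(v − 1) ⇒ r·2 = 1705 − 1 = 1704 ⇒ r = 852.
Block count: bk = vr ⇒ b·3 = 1705·852 = 1452660 ⇒ b = 484220.
(Check via b = v(v − 1)/6 = 1705·1704/6 = 2905320/6 = 484220.)

r = 852, b = 484220.


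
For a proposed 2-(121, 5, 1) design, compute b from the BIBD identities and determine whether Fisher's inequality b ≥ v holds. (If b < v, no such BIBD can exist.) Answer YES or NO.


b = λv(v − 1)/(k(k − 1)) = 1·121·120/(5·4) = 14520/20 = 726.
Compare with v = 121: b ≥ v, so Fisher's inequality holds.

YES


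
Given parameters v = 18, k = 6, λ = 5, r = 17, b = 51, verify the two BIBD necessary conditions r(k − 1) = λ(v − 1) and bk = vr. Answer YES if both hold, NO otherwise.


Condition (i): r(k − 1) = 17·5 = 85; λ(v − 1) = 5·17 = 85. Match? YES.
Condition (ii): bk = 51·6 = 306; vr = 18·17 = 306. Match? YES.
Both conditions hold? YES.

YES
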